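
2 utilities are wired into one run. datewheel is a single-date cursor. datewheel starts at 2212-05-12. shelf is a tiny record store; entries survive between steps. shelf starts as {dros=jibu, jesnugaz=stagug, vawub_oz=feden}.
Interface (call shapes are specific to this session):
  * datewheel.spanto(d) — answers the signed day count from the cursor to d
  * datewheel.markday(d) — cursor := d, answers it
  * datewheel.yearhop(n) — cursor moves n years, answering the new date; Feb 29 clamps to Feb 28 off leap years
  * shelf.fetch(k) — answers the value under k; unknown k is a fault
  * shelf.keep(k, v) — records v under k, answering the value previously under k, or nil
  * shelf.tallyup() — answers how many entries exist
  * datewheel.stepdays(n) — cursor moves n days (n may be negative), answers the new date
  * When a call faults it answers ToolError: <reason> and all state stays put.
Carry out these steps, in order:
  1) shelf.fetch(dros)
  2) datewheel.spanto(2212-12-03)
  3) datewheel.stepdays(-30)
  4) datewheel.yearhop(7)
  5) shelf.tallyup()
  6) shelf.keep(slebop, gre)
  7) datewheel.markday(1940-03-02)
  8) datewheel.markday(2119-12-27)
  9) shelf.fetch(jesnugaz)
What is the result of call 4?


→ shelf.fetch(k=dros)
← jibu
→ datewheel.spanto(d=2212-12-03)
← 205
→ datewheel.stepdays(n=-30)
← 2212-04-12
→ datewheel.yearhop(n=7)
← 2219-04-12
→ shelf.tallyup()
← 3
→ shelf.keep(k=slebop, v=gre)
← nil
→ datewheel.markday(d=1940-03-02)
← 1940-03-02
→ datewheel.markday(d=2119-12-27)
← 2119-12-27
→ shelf.fetch(k=jesnugaz)
← stagug

Answer: 2219-04-12


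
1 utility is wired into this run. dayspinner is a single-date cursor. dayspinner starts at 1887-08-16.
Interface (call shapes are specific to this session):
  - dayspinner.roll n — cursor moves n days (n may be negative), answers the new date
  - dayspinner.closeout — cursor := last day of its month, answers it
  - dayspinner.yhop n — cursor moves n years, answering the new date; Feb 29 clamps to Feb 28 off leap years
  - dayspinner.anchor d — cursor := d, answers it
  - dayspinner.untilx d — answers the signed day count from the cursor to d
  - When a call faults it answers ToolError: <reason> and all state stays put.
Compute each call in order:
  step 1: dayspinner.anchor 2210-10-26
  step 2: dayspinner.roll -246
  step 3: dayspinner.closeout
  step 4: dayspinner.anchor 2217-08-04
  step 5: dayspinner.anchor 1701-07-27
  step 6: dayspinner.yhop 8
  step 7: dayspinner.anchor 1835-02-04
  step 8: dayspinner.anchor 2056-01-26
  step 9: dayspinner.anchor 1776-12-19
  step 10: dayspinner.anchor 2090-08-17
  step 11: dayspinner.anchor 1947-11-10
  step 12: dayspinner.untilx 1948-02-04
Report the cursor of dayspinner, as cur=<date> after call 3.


Answer: cur=2210-02-28

Derivation:
Step: anchor[d=2210-10-26]
Result: 2210-10-26
Step: roll[n=-246]
Result: 2210-02-22
Step: closeout[]
Result: 2210-02-28
Step: anchor[d=2217-08-04]
Result: 2217-08-04
Step: anchor[d=1701-07-27]
Result: 1701-07-27
Step: yhop[n=8]
Result: 1709-07-27
Step: anchor[d=1835-02-04]
Result: 1835-02-04
Step: anchor[d=2056-01-26]
Result: 2056-01-26
Step: anchor[d=1776-12-19]
Result: 1776-12-19
Step: anchor[d=2090-08-17]
Result: 2090-08-17
Step: anchor[d=1947-11-10]
Result: 1947-11-10
Step: untilx[d=1948-02-04]
Result: 86


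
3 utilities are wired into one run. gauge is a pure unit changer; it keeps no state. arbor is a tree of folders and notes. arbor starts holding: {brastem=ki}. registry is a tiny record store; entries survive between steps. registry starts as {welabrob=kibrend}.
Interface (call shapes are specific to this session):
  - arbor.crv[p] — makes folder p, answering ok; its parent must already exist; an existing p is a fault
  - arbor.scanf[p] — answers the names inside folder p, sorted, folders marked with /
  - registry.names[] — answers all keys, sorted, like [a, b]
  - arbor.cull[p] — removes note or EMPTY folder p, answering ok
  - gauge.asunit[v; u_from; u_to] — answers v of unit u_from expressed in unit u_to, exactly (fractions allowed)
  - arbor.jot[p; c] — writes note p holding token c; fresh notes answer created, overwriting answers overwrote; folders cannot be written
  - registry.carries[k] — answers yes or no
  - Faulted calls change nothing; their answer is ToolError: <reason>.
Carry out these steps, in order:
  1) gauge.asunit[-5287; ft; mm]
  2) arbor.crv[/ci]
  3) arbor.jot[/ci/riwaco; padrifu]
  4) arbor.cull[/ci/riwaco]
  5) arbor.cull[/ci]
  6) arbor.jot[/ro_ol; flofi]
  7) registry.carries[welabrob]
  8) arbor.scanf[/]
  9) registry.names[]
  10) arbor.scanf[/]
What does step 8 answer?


Answer: [brastem, ro_ol]

Derivation:
Act: gauge.asunit[-5287; ft; mm]
Obs: -8057388/5
Act: arbor.crv[/ci]
Obs: ok
Act: arbor.jot[/ci/riwaco; padrifu]
Obs: created
Act: arbor.cull[/ci/riwaco]
Obs: ok
Act: arbor.cull[/ci]
Obs: ok
Act: arbor.jot[/ro_ol; flofi]
Obs: created
Act: registry.carries[welabrob]
Obs: yes
Act: arbor.scanf[/]
Obs: [brastem, ro_ol]
Act: registry.names[]
Obs: [welabrob]
Act: arbor.scanf[/]
Obs: [brastem, ro_ol]


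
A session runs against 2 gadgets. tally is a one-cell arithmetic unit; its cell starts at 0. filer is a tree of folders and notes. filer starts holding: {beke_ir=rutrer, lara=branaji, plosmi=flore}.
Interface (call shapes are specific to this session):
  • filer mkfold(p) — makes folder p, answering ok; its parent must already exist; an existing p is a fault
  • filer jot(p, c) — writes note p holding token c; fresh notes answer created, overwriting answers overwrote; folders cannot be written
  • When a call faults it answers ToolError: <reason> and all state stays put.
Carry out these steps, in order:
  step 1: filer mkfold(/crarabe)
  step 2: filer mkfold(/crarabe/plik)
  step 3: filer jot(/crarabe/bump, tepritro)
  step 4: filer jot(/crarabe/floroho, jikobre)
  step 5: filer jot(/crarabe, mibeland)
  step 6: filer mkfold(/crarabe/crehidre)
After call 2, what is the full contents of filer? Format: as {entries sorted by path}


Answer: {beke_ir=rutrer, crarabe/, crarabe/plik/, lara=branaji, plosmi=flore}

Derivation:
-> filer mkfold(p: /crarabe)
<- ok
-> filer mkfold(p: /crarabe/plik)
<- ok
-> filer jot(p: /crarabe/bump, c: tepritro)
<- created
-> filer jot(p: /crarabe/floroho, c: jikobre)
<- created
-> filer jot(p: /crarabe, c: mibeland)
<- ToolError: is a directory
-> filer mkfold(p: /crarabe/crehidre)
<- ok


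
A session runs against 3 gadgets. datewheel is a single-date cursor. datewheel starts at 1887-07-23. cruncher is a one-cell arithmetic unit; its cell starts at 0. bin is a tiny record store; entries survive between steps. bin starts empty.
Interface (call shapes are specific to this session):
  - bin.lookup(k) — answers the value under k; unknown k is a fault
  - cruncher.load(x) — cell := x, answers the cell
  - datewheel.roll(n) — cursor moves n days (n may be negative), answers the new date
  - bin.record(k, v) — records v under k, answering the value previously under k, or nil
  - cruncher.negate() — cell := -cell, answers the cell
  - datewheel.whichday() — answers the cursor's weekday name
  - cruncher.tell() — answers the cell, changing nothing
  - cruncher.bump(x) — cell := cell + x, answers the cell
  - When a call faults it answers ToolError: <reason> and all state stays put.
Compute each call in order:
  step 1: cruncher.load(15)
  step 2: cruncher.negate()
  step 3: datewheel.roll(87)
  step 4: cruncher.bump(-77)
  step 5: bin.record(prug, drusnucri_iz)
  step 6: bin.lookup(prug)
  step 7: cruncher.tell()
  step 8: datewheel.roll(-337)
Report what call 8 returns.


Answer: 1886-11-15

Derivation:
Then cruncher.load passing x='15': 15.
I try cruncher.negate(), and observe -15.
Now I run datewheel.roll passing n='87': 1887-10-18.
Next I call cruncher.bump passing x='-77', and get -92.
Next I call bin.record passing k='prug', v='drusnucri_iz', and observe nil.
Next I call bin.lookup passing k='prug', → drusnucri_iz.
Invoking cruncher.tell, which returns -92.
Using datewheel.roll passing n='-337', and observe 1886-11-15.


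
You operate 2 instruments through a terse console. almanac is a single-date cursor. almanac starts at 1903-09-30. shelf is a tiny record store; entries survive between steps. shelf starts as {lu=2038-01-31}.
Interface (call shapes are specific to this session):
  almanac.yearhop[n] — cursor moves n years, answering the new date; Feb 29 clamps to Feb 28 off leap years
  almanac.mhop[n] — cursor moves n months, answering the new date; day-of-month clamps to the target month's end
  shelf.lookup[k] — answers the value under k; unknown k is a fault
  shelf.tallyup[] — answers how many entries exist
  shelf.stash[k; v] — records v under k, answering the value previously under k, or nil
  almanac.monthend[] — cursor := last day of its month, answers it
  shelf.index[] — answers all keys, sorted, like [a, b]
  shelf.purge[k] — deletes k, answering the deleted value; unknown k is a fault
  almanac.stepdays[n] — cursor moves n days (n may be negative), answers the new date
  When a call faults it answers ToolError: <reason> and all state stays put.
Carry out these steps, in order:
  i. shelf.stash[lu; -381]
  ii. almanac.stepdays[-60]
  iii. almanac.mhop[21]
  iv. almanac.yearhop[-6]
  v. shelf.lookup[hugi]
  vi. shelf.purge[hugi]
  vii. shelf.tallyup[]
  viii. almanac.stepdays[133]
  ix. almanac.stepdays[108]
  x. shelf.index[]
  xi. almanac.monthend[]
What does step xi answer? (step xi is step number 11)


Answer: 1899-12-31

Derivation:
% 1. shelf.stash(k='lu', v='-381') : 2038-01-31
% 2. almanac.stepdays(n='-60') : 1903-08-01
% 3. almanac.mhop(n='21') : 1905-05-01
% 4. almanac.yearhop(n='-6') : 1899-05-01
% 5. shelf.lookup(k='hugi') : ToolError: no such key hugi
% 6. shelf.purge(k='hugi') : ToolError: no such key hugi
% 7. shelf.tallyup() : 1
% 8. almanac.stepdays(n='133') : 1899-09-11
% 9. almanac.stepdays(n='108') : 1899-12-28
% 10. shelf.index() : [lu]
% 11. almanac.monthend() : 1899-12-31


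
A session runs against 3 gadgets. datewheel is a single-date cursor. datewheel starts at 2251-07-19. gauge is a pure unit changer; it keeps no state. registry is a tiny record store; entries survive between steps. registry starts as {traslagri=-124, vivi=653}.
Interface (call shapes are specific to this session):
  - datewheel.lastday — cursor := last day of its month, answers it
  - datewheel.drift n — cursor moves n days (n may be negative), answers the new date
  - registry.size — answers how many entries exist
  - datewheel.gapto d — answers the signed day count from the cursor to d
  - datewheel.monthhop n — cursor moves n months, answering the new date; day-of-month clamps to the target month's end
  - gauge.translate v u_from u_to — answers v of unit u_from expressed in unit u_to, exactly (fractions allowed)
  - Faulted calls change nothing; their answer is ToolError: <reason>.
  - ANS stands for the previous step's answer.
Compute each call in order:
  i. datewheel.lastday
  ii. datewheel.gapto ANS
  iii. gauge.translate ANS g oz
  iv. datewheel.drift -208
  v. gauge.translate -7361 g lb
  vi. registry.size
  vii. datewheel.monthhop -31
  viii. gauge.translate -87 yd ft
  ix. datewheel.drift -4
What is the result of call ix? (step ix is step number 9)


Answer: 2248-05-31

Derivation:
% lastday
  2251-07-31
% gapto d='ANS'
  0
% translate v='ANS' u_from='g' u_to='oz'
  0
% drift n='-208'
  2251-01-04
% translate v='-7361' u_from='g' u_to='lb'
  -736100000/45359237
% size
  2
% monthhop n='-31'
  2248-06-04
% translate v='-87' u_from='yd' u_to='ft'
  -261
% drift n='-4'
  2248-05-31


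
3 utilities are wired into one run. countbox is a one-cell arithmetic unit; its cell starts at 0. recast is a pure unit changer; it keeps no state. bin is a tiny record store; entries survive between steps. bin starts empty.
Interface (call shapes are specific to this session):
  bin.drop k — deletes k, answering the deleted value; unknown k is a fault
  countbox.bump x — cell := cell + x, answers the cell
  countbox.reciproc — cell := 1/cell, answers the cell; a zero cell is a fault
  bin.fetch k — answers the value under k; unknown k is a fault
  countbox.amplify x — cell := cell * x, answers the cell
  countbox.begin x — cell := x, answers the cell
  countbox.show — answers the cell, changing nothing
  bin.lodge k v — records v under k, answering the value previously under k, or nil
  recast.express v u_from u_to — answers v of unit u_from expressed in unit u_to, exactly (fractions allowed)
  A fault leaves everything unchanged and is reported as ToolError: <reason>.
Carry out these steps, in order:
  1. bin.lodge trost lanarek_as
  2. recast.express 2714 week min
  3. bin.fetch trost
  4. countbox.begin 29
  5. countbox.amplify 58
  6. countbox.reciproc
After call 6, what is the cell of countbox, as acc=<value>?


I use lodge passing k→trost, v→lanarek_as, and see nil.
Next I call express passing v→2714, u_from→week, u_to→min, and get 27357120.
I invoke fetch passing k→trost, and get lanarek_as.
I try begin passing x→29, → 29.
I use amplify passing x→58, and observe 1682.
I use reciproc(), which returns 1/1682.

Answer: acc=1/1682


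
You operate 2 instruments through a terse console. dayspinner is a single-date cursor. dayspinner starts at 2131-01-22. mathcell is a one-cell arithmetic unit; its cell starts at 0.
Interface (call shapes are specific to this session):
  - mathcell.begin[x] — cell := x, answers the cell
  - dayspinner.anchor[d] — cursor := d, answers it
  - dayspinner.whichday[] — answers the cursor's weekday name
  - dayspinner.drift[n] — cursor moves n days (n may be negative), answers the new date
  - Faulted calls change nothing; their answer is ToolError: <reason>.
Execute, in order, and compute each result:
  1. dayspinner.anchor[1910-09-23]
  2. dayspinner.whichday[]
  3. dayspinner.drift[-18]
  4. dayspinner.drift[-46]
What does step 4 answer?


·→ dayspinner.anchor(1910-09-23)
·← 1910-09-23
·→ dayspinner.whichday()
·← Friday
·→ dayspinner.drift(-18)
·← 1910-09-05
·→ dayspinner.drift(-46)
·← 1910-07-21

Answer: 1910-07-21


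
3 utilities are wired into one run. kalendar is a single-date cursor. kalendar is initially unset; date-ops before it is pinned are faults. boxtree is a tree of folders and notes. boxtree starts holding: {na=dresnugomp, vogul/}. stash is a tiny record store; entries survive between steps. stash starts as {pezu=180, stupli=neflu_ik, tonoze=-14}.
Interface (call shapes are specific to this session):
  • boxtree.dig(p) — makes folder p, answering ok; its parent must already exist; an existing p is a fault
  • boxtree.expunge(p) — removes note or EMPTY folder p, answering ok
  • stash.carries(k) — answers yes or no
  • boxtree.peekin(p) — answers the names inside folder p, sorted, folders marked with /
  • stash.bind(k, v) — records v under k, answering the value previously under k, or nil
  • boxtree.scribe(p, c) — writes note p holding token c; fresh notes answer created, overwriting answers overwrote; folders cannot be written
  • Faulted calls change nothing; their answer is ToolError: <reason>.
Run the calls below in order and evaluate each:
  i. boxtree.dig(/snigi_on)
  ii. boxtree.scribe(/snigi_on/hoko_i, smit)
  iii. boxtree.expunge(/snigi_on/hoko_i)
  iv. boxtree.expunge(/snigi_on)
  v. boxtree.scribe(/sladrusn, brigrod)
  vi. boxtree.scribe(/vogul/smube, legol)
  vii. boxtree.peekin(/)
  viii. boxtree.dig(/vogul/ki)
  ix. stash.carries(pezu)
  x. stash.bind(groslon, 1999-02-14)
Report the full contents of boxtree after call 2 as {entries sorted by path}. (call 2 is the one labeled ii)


Answer: {na=dresnugomp, snigi_on/, snigi_on/hoko_i=smit, vogul/}

Derivation:
$ dig p→/snigi_on
  ok
$ scribe p→/snigi_on/hoko_i c→smit
  created
$ expunge p→/snigi_on/hoko_i
  ok
$ expunge p→/snigi_on
  ok
$ scribe p→/sladrusn c→brigrod
  created
$ scribe p→/vogul/smube c→legol
  created
$ peekin p→/
  [na, sladrusn, vogul/]
$ dig p→/vogul/ki
  ok
$ carries k→pezu
  yes
$ bind k→groslon v→1999-02-14
  nil


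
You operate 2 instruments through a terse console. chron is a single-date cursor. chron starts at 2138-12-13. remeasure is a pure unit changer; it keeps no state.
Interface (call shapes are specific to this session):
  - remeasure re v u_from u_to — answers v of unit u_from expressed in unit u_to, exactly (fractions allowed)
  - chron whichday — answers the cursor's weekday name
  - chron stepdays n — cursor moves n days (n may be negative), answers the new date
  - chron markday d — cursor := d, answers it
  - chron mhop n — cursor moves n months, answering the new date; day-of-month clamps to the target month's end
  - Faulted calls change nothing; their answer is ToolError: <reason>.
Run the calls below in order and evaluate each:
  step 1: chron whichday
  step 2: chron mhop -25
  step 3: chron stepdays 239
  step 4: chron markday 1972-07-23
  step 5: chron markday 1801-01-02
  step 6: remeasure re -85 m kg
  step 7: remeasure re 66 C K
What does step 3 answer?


Answer: 2137-07-10

Derivation:
Act: chron whichday[]
Obs: Saturday
Act: chron mhop[n→-25]
Obs: 2136-11-13
Act: chron stepdays[n→239]
Obs: 2137-07-10
Act: chron markday[d→1972-07-23]
Obs: 1972-07-23
Act: chron markday[d→1801-01-02]
Obs: 1801-01-02
Act: remeasure re[v→-85; u_from→m; u_to→kg]
Obs: ToolError: incompatible units
Act: remeasure re[v→66; u_from→C; u_to→K]
Obs: 6783/20


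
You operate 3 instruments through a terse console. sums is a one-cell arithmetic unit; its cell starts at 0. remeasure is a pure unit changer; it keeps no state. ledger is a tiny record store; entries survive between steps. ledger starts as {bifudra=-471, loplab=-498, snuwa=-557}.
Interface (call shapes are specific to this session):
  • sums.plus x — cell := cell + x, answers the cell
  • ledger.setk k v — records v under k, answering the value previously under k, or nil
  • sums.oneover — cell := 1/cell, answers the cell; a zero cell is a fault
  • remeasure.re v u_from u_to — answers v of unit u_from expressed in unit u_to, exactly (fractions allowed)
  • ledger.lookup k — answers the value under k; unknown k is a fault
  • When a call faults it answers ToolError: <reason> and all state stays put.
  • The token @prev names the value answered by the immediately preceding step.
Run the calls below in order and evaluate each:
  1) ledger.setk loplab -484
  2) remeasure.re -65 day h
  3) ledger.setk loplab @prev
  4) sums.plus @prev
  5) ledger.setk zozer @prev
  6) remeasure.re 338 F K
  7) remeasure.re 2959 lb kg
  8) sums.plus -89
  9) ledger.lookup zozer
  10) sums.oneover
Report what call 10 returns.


Step: ledger.setk[loplab; -484]
Result: -498
Step: remeasure.re[-65; day; h]
Result: -1560
Step: ledger.setk[loplab; @prev]
Result: -484
Step: sums.plus[@prev]
Result: -484
Step: ledger.setk[zozer; @prev]
Result: nil
Step: remeasure.re[338; F; K]
Result: 8863/20
Step: remeasure.re[2959; lb; kg]
Result: 134217982283/100000000
Step: sums.plus[-89]
Result: -573
Step: ledger.lookup[zozer]
Result: -484
Step: sums.oneover[]
Result: -1/573

Answer: -1/573


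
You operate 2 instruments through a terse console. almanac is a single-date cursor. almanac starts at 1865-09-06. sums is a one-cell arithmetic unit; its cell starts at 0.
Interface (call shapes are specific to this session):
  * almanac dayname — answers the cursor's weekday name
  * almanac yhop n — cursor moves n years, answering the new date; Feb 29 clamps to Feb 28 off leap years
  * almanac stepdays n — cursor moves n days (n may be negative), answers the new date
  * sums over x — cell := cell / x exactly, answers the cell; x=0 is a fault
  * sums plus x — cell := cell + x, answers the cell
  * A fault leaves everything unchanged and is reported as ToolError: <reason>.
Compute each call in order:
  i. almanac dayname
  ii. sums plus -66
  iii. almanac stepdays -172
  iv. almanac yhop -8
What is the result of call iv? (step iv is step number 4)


>> almanac dayname()
<< Wednesday
>> sums plus(-66)
<< -66
>> almanac stepdays(-172)
<< 1865-03-18
>> almanac yhop(-8)
<< 1857-03-18

Answer: 1857-03-18


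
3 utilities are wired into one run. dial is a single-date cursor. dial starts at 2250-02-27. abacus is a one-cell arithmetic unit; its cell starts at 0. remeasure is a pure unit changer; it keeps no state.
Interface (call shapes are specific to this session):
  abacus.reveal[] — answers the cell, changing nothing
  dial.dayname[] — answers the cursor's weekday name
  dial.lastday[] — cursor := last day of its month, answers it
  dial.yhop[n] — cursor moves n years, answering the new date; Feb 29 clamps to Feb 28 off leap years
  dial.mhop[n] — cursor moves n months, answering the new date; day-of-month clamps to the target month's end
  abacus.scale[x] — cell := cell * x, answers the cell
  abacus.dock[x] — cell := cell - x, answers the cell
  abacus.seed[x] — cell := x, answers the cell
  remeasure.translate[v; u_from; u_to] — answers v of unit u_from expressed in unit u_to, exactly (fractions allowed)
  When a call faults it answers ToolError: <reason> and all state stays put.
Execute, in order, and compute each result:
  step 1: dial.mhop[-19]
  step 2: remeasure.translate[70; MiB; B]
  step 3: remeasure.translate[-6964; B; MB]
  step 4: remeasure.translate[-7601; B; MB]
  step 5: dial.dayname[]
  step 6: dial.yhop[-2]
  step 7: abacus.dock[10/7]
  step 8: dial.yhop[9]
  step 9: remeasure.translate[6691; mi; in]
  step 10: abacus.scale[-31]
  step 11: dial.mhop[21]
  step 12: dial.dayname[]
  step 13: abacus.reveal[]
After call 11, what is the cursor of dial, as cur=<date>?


% dial.mhop n→-19
[out] 2248-07-27
% remeasure.translate v→70 u_from→MiB u_to→B
[out] 73400320
% remeasure.translate v→-6964 u_from→B u_to→MB
[out] -1741/250000
% remeasure.translate v→-7601 u_from→B u_to→MB
[out] -7601/1000000
% dial.dayname
[out] Thursday
% dial.yhop n→-2
[out] 2246-07-27
% abacus.dock x→10/7
[out] -10/7
% dial.yhop n→9
[out] 2255-07-27
% remeasure.translate v→6691 u_from→mi u_to→in
[out] 423941760
% abacus.scale x→-31
[out] 310/7
% dial.mhop n→21
[out] 2257-04-27
% dial.dayname
[out] Monday
% abacus.reveal
[out] 310/7

Answer: cur=2257-04-27


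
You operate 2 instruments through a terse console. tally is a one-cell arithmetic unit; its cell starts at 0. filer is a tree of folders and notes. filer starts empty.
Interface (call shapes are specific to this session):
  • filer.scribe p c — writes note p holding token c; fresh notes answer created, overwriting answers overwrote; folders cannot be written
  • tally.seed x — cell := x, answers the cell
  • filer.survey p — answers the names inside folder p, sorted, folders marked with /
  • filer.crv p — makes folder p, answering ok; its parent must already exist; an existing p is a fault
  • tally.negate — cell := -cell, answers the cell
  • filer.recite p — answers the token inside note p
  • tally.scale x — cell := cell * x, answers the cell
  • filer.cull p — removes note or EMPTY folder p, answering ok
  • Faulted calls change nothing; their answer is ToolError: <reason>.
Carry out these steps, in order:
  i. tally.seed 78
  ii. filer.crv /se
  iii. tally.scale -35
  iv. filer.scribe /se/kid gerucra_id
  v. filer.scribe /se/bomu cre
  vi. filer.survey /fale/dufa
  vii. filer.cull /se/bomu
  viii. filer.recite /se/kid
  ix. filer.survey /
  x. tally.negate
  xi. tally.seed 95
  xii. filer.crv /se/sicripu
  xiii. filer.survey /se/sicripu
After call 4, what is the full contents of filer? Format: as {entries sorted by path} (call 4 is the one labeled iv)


Answer: {se/, se/kid=gerucra_id}

Derivation:
I call tally.seed passing x→78, — result: 78.
Invoking filer.crv passing p→/se, yielding ok.
I run tally.scale passing x→-35, and observe -2730.
Calling filer.scribe passing p→/se/kid, c→gerucra_id, → created.
I try filer.scribe passing p→/se/bomu, c→cre, giving created.
Using filer.survey passing p→/fale/dufa, yielding ToolError: not found.
Next I call filer.cull passing p→/se/bomu, giving ok.
I run filer.recite passing p→/se/kid, which returns gerucra_id.
I invoke filer.survey passing p→/, and observe [se/].
Now I run tally.negate(), yielding 2730.
Using tally.seed passing x→95, and see 95.
Using filer.crv passing p→/se/sicripu, — result: ok.
Now I run filer.survey passing p→/se/sicripu, which returns [].


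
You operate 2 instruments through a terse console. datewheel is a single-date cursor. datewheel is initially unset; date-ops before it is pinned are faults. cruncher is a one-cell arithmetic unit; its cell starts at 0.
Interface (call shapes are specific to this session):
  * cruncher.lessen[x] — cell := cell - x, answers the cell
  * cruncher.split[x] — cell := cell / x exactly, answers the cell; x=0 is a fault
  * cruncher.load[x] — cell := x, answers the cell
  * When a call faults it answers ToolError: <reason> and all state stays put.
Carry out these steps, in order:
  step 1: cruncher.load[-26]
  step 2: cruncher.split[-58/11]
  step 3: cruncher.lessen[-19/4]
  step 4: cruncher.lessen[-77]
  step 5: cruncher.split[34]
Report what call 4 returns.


Do: cruncher.load[x='-26']
See: -26
Do: cruncher.split[x='-58/11']
See: 143/29
Do: cruncher.lessen[x='-19/4']
See: 1123/116
Do: cruncher.lessen[x='-77']
See: 10055/116
Do: cruncher.split[x='34']
See: 10055/3944

Answer: 10055/116


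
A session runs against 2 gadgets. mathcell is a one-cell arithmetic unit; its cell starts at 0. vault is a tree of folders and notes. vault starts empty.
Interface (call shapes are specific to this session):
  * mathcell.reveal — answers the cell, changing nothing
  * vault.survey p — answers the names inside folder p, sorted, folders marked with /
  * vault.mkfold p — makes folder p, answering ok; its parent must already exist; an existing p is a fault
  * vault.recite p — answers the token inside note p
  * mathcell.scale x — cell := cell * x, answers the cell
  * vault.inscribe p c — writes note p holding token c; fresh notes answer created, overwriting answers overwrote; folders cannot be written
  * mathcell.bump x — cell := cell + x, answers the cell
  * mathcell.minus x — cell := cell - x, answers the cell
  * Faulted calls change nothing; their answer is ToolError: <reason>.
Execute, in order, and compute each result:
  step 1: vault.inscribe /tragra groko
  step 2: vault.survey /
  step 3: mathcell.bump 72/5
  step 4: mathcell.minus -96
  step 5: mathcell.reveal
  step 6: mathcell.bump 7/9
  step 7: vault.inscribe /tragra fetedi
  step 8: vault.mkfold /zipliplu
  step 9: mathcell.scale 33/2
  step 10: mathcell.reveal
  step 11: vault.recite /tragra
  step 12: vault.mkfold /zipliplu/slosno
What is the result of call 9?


Answer: 55033/30

Derivation:
·→ vault.inscribe(p=/tragra, c=groko)
·← created
·→ vault.survey(p=/)
·← [tragra]
·→ mathcell.bump(x=72/5)
·← 72/5
·→ mathcell.minus(x=-96)
·← 552/5
·→ mathcell.reveal()
·← 552/5
·→ mathcell.bump(x=7/9)
·← 5003/45
·→ vault.inscribe(p=/tragra, c=fetedi)
·← overwrote
·→ vault.mkfold(p=/zipliplu)
·← ok
·→ mathcell.scale(x=33/2)
·← 55033/30
·→ mathcell.reveal()
·← 55033/30
·→ vault.recite(p=/tragra)
·← fetedi
·→ vault.mkfold(p=/zipliplu/slosno)
·← ok


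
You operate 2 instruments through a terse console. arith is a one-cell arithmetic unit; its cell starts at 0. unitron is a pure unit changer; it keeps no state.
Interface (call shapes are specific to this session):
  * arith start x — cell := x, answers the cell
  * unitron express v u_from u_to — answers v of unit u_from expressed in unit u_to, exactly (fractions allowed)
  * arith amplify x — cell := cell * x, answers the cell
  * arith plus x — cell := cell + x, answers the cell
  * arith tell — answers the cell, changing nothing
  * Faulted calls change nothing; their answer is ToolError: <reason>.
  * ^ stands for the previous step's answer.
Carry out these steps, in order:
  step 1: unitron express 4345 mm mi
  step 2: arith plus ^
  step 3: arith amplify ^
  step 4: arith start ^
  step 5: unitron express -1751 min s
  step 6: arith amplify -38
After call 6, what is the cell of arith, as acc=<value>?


Answer: acc=-2964475/10702430208

Derivation:
$ unitron express v: 4345 u_from: mm u_to: mi
[out] 395/146304
$ arith plus x: ^
[out] 395/146304
$ arith amplify x: ^
[out] 156025/21404860416
$ arith start x: ^
[out] 156025/21404860416
$ unitron express v: -1751 u_from: min u_to: s
[out] -105060
$ arith amplify x: -38
[out] -2964475/10702430208


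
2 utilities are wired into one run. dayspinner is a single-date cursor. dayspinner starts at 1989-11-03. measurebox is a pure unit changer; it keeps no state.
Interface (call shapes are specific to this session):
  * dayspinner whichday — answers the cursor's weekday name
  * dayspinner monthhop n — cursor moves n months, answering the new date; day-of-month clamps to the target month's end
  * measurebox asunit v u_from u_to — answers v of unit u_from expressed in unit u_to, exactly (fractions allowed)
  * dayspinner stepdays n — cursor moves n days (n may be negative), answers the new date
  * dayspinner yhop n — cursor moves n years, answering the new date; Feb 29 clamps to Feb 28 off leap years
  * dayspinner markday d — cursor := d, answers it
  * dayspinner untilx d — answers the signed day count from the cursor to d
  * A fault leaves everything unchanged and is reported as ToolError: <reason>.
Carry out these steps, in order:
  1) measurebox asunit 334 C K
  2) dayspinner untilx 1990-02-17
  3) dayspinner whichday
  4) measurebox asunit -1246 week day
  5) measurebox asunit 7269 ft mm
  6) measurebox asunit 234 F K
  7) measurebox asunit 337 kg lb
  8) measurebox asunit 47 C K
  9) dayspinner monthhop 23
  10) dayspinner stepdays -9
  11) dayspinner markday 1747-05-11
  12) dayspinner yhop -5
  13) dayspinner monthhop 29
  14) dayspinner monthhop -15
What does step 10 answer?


Answer: 1991-09-24

Derivation:
>> measurebox asunit(v=334, u_from=C, u_to=K)
<< 12143/20
>> dayspinner untilx(d=1990-02-17)
<< 106
>> dayspinner whichday()
<< Friday
>> measurebox asunit(v=-1246, u_from=week, u_to=day)
<< -8722
>> measurebox asunit(v=7269, u_from=ft, u_to=mm)
<< 11077956/5
>> measurebox asunit(v=234, u_from=F, u_to=K)
<< 69367/180
>> measurebox asunit(v=337, u_from=kg, u_to=lb)
<< 33700000000/45359237
>> measurebox asunit(v=47, u_from=C, u_to=K)
<< 6403/20
>> dayspinner monthhop(n=23)
<< 1991-10-03
>> dayspinner stepdays(n=-9)
<< 1991-09-24
>> dayspinner markday(d=1747-05-11)
<< 1747-05-11
>> dayspinner yhop(n=-5)
<< 1742-05-11
>> dayspinner monthhop(n=29)
<< 1744-10-11
>> dayspinner monthhop(n=-15)
<< 1743-07-11


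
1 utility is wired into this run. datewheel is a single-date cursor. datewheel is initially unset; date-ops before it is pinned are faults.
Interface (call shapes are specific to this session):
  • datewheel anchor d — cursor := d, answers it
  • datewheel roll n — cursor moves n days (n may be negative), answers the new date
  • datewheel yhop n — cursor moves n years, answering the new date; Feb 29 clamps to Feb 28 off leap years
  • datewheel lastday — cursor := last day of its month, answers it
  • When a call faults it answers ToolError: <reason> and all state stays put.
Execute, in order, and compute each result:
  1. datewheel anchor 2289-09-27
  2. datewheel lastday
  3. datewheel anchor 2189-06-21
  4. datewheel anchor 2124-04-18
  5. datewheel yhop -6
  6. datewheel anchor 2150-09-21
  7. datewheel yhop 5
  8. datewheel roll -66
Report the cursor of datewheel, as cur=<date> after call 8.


Answer: cur=2155-07-17

Derivation:
→ datewheel anchor(2289-09-27)
← 2289-09-27
→ datewheel lastday()
← 2289-09-30
→ datewheel anchor(2189-06-21)
← 2189-06-21
→ datewheel anchor(2124-04-18)
← 2124-04-18
→ datewheel yhop(-6)
← 2118-04-18
→ datewheel anchor(2150-09-21)
← 2150-09-21
→ datewheel yhop(5)
← 2155-09-21
→ datewheel roll(-66)
← 2155-07-17


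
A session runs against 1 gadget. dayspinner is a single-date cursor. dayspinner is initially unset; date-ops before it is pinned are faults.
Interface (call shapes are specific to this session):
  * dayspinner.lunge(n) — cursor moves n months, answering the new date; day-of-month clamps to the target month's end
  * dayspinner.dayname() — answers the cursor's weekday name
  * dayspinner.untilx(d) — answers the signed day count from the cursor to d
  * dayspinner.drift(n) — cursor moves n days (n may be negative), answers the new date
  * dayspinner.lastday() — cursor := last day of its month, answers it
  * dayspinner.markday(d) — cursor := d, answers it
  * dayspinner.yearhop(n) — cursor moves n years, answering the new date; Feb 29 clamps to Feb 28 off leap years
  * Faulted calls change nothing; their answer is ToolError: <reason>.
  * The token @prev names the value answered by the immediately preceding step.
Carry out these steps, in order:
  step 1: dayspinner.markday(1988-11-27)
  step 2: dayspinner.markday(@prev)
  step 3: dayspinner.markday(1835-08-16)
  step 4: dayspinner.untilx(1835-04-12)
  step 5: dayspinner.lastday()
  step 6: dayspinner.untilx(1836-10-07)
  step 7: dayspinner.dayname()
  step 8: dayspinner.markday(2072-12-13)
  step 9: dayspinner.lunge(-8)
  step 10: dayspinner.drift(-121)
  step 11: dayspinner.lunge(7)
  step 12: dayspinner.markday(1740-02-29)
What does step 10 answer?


Do: dayspinner.markday[d: 1988-11-27]
See: 1988-11-27
Do: dayspinner.markday[d: @prev]
See: 1988-11-27
Do: dayspinner.markday[d: 1835-08-16]
See: 1835-08-16
Do: dayspinner.untilx[d: 1835-04-12]
See: -126
Do: dayspinner.lastday[]
See: 1835-08-31
Do: dayspinner.untilx[d: 1836-10-07]
See: 403
Do: dayspinner.dayname[]
See: Monday
Do: dayspinner.markday[d: 2072-12-13]
See: 2072-12-13
Do: dayspinner.lunge[n: -8]
See: 2072-04-13
Do: dayspinner.drift[n: -121]
See: 2071-12-14
Do: dayspinner.lunge[n: 7]
See: 2072-07-14
Do: dayspinner.markday[d: 1740-02-29]
See: 1740-02-29

Answer: 2071-12-14


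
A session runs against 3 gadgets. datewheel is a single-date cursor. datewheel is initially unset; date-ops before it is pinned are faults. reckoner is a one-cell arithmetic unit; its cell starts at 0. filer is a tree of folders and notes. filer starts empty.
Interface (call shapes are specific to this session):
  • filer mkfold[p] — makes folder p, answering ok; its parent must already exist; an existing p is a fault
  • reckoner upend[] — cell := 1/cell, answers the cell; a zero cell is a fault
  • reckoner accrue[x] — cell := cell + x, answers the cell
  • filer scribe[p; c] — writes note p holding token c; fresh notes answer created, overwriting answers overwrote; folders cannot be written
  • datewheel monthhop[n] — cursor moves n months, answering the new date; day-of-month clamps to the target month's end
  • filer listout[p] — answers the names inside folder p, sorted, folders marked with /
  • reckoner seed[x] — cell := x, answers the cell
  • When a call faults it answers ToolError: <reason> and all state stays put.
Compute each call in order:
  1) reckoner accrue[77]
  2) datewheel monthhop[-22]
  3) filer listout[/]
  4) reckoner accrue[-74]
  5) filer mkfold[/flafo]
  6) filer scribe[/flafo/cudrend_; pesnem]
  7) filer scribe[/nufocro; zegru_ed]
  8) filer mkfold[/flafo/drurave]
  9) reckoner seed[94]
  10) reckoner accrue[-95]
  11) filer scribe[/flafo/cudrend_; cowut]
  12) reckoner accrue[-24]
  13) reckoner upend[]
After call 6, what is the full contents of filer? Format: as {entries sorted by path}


Do: reckoner accrue[77]
See: 77
Do: datewheel monthhop[-22]
See: ToolError: no date set
Do: filer listout[/]
See: []
Do: reckoner accrue[-74]
See: 3
Do: filer mkfold[/flafo]
See: ok
Do: filer scribe[/flafo/cudrend_; pesnem]
See: created
Do: filer scribe[/nufocro; zegru_ed]
See: created
Do: filer mkfold[/flafo/drurave]
See: ok
Do: reckoner seed[94]
See: 94
Do: reckoner accrue[-95]
See: -1
Do: filer scribe[/flafo/cudrend_; cowut]
See: overwrote
Do: reckoner accrue[-24]
See: -25
Do: reckoner upend[]
See: -1/25

Answer: {flafo/, flafo/cudrend_=pesnem}


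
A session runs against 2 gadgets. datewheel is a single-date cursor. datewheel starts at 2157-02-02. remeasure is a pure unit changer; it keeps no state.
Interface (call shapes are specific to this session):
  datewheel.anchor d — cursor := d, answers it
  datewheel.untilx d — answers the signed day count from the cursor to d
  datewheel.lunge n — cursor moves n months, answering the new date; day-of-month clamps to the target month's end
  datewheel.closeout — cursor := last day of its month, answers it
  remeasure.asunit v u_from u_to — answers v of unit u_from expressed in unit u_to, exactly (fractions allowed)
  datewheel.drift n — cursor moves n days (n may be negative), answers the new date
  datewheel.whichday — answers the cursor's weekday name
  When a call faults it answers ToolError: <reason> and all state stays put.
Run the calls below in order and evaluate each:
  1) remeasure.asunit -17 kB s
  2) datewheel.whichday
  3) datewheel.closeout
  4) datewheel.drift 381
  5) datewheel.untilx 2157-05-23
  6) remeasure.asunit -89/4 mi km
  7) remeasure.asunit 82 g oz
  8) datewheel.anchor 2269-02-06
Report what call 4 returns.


I use remeasure.asunit using v→-17, u_from→kB, u_to→s, → ToolError: incompatible units.
I invoke datewheel.whichday, → Wednesday.
I try datewheel.closeout, giving 2157-02-28.
Now I run datewheel.drift using n→381, and observe 2158-03-16.
I invoke datewheel.untilx using d→2157-05-23, giving -297.
Next I call remeasure.asunit using v→-89/4, u_from→mi, u_to→km, yielding -1118997/31250.
Then remeasure.asunit using v→82, u_from→g, u_to→oz: 131200000/45359237.
I call datewheel.anchor using d→2269-02-06, — result: 2269-02-06.

Answer: 2158-03-16


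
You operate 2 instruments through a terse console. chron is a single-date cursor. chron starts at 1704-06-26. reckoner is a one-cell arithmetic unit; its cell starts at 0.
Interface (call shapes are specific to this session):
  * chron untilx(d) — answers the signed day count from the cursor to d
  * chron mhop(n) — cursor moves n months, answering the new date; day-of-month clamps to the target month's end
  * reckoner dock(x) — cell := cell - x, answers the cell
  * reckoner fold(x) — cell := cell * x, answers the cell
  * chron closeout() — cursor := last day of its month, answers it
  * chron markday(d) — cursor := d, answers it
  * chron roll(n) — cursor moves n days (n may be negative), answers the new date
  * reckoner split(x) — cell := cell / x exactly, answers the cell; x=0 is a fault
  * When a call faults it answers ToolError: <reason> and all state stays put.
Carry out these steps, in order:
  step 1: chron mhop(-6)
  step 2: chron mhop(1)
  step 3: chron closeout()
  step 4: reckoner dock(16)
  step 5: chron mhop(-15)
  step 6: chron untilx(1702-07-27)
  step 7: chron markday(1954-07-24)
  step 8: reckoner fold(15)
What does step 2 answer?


# 1. chron mhop(n: -6) -> 1703-12-26
# 2. chron mhop(n: 1) -> 1704-01-26
# 3. chron closeout() -> 1704-01-31
# 4. reckoner dock(x: 16) -> -16
# 5. chron mhop(n: -15) -> 1702-10-31
# 6. chron untilx(d: 1702-07-27) -> -96
# 7. chron markday(d: 1954-07-24) -> 1954-07-24
# 8. reckoner fold(x: 15) -> -240

Answer: 1704-01-26


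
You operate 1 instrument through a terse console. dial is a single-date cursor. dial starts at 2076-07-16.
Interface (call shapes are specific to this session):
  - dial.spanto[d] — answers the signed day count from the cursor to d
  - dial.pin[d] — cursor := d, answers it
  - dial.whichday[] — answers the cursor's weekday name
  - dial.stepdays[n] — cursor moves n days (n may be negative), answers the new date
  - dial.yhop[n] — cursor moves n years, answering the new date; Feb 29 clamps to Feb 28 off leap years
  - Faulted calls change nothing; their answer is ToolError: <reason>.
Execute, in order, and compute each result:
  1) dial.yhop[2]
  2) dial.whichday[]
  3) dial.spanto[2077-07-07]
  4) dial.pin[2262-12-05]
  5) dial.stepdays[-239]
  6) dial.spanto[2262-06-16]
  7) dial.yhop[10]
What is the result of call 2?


I invoke dial.yhop passing n=2, → 2078-07-16.
Then dial.whichday, and get Saturday.
I try dial.spanto passing d=2077-07-07: -374.
I call dial.pin passing d=2262-12-05, and see 2262-12-05.
Next I call dial.stepdays passing n=-239, giving 2262-04-10.
I call dial.spanto passing d=2262-06-16, — result: 67.
Then dial.yhop passing n=10, — result: 2272-04-10.

Answer: Saturday
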